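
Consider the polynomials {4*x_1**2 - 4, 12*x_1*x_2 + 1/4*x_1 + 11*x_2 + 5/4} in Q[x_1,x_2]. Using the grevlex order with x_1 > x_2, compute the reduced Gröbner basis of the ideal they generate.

G = {x_2**2 - 43/46*x_2 - 3/46, x_1 + 92/49*x_2 - 43/49}

f_1 = 4*x_1**2 - 4, LT = x_1**2.
f_2 = 12*x_1*x_2 + 1/4*x_1 + 11*x_2 + 5/4, LT = x_1*x_2.

S(f_1,f_2): lcm = x_1**2*x_2. S = -1/48*x_1**2 - 11/12*x_1*x_2 - 5/48*x_1 - x_2.
  leading term x_1**2: subtract (-1/192)·f_1 from -1/48*x_1**2 - 11/12*x_1*x_2 - 5/48*x_1 - x_2 → -11/12*x_1*x_2 - 5/48*x_1 - x_2 - 1/48
  leading term x_1*x_2: subtract (-11/144)·f_2 from -11/12*x_1*x_2 - 5/48*x_1 - x_2 - 1/48 → -49/576*x_1 - 23/144*x_2 + 43/576
  leading term x_1: no divisor's leading term divides it; move -49/576*x_1 to the remainder.
  leading term x_2: no divisor's leading term divides it; move -23/144*x_2 to the remainder.
  leading term 1: no divisor's leading term divides it; move 43/576 to the remainder.
  remainder -49/576*x_1 - 23/144*x_2 + 43/576 ≠ 0; add g_3 = -49/576*x_1 - 23/144*x_2 + 43/576 to the basis.

S(f_2,g_3): lcm = x_1*x_2. S = -92/49*x_2**2 + 1/48*x_1 + 1055/588*x_2 + 5/48.
  leading term x_2**2: no divisor's leading term divides it; move -92/49*x_2**2 to the remainder.
  leading term x_1: subtract (-12/49)·g_3 from 1/48*x_1 + 1055/588*x_2 + 5/48 → 86/49*x_2 + 6/49
  leading term x_2: no divisor's leading term divides it; move 86/49*x_2 to the remainder.
  leading term 1: no divisor's leading term divides it; move 6/49 to the remainder.
  remainder -92/49*x_2**2 + 86/49*x_2 + 6/49 ≠ 0; add g_4 = -92/49*x_2**2 + 86/49*x_2 + 6/49 to the basis.

The other S-polynomials (S(f_1,g_3), S(f_1,g_4), S(f_2,g_4), S(g_3,g_4)) all reduce to 0 modulo the current basis, so we have a Gröbner basis.
Inter-reduce: drop elements whose leading term is divisible by another's, tail-reduce, and make monic.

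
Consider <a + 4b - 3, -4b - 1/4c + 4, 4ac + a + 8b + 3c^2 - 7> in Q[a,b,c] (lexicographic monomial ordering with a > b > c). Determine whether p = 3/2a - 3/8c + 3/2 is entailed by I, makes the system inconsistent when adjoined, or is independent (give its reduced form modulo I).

First compute the reduced Gröbner basis of I by Buchberger's algorithm.
f_1 = a + 4b - 3, LT = a.
f_2 = -4b - 1/4c + 4, LT = b.
f_3 = 4ac + a + 8b + 3c^2 - 7, LT = ac.

S(f_1,f_3): lcm = ac. S = -1/4a + 4bc - 2b - 3/4c^2 - 3c + 7/4.
  leading term a: subtract (-1/4)·f_1 from -1/4a + 4bc - 2b - 3/4c^2 - 3c + 7/4 → 4bc - b - 3/4c^2 - 3c + 1
  leading term bc: subtract (-c)·f_2 from 4bc - b - 3/4c^2 - 3c + 1 → -b - c^2 + c + 1
  leading term b: subtract (1/4)·f_2 from -b - c^2 + c + 1 → -c^2 + 17/16c
  leading term c^2: no divisor's leading term divides it; move -c^2 to the remainder.
  leading term c: no divisor's leading term divides it; move 17/16c to the remainder.
  remainder -c^2 + 17/16c ≠ 0; add h_4 = -c^2 + 17/16c to the basis.

The other S-polynomials (S(f_1,f_2), S(f_2,f_3), S(f_1,h_4), S(f_2,h_4), S(f_3,h_4)) all reduce to 0 modulo the current basis, so we have a Gröbner basis.
Inter-reduce: drop elements whose leading term is divisible by another's, tail-reduce, and make monic.
Reduced Gröbner basis: {a - 1/4c + 1, b + 1/16c - 1, c^2 - 17/16c}.
Label its elements g_1 = a - 1/4c + 1, g_2 = b + 1/16c - 1, g_3 = c^2 - 17/16c.

Reduce p = 3/2a - 3/8c + 3/2 modulo G:
  leading term a: subtract (3/2)·g_1 from 3/2a - 3/8c + 3/2 → 0
  normal form = 0.
Since the normal form is 0, p ∈ I.

3/2a - 3/8c + 3/2 lies in I (it reduces to 0).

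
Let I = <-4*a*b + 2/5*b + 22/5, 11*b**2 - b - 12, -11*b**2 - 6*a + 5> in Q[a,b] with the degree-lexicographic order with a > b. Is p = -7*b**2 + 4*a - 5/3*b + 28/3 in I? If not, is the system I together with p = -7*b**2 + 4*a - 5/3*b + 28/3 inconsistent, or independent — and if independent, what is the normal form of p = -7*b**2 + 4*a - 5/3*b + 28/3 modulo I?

First compute the reduced Gröbner basis of I by Buchberger's algorithm.
f_1 = -4*a*b + 2/5*b + 22/5, LT = a*b.
f_2 = 11*b**2 - b - 12, LT = b**2.
f_3 = -11*b**2 - 6*a + 5, LT = b**2.

S(f_1,f_2): lcm = a*b**2. S = 1/11*a*b - 1/10*b**2 + 12/11*a - 11/10*b.
  leading term a*b: subtract (-1/44)·f_1 from 1/11*a*b - 1/10*b**2 + 12/11*a - 11/10*b → -1/10*b**2 + 12/11*a - 12/11*b + 1/10
  leading term b**2: subtract (-1/110)·f_2 from -1/10*b**2 + 12/11*a - 12/11*b + 1/10 → 12/11*a - 11/10*b - 1/110
  leading term a: no divisor's leading term divides it; move 12/11*a to the remainder.
  leading term b: no divisor's leading term divides it; move -11/10*b to the remainder.
  leading term 1: no divisor's leading term divides it; move -1/110 to the remainder.
  remainder 12/11*a - 11/10*b - 1/110 ≠ 0; add h_4 = 12/11*a - 11/10*b - 1/110 to the basis.

S(f_1,f_3): lcm = a*b**2. S = -6/11*a**2 - 1/10*b**2 + 5/11*a - 11/10*b.
  leading term a**2: subtract (-1/2*a)·h_4 from -6/11*a**2 - 1/10*b**2 + 5/11*a - 11/10*b → -11/20*a*b - 1/10*b**2 + 9/20*a - 11/10*b
  leading term a*b: subtract (11/80)·f_1 from -11/20*a*b - 1/10*b**2 + 9/20*a - 11/10*b → -1/10*b**2 + 9/20*a - 231/200*b - 121/200
  leading term b**2: subtract (-1/110)·f_2 from -1/10*b**2 + 9/20*a - 231/200*b - 121/200 → 9/20*a - 2561/2200*b - 1571/2200
  leading term a: subtract (33/80)·h_4 from 9/20*a - 2561/2200*b - 1571/2200 → -6251/8800*b - 6251/8800
  leading term b: no divisor's leading term divides it; move -6251/8800*b to the remainder.
  leading term 1: no divisor's leading term divides it; move -6251/8800 to the remainder.
  remainder -6251/8800*b - 6251/8800 ≠ 0; add h_5 = -6251/8800*b - 6251/8800 to the basis.

The other S-polynomials (S(f_2,f_3), S(f_1,h_4), S(f_2,h_4), S(f_3,h_4), S(f_1,h_5), S(f_2,h_5), S(f_3,h_5), S(h_4,h_5)) all reduce to 0 modulo the current basis, so we have a Gröbner basis.
Inter-reduce: drop elements whose leading term is divisible by another's, tail-reduce, and make monic.
Reduced Gröbner basis: {a + 1, b + 1}.
Label its elements g_1 = a + 1, g_2 = b + 1.

Reduce p = -7*b**2 + 4*a - 5/3*b + 28/3 modulo G:
  leading term b**2: subtract (-7*b)·g_2 from -7*b**2 + 4*a - 5/3*b + 28/3 → 4*a + 16/3*b + 28/3
  leading term a: subtract (4)·g_1 from 4*a + 16/3*b + 28/3 → 16/3*b + 16/3
  leading term b: subtract (16/3)·g_2 from 16/3*b + 16/3 → 0
  normal form = 0.
Since the normal form is 0, p ∈ I.

The remainder on division by a Gröbner basis is unique — it is the normal form.

-7*b**2 + 4*a - 5/3*b + 28/3 lies in I (it reduces to 0).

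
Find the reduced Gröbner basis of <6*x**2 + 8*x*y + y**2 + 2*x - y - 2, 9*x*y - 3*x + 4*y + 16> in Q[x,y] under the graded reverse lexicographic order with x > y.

f_1 = 6*x**2 + 8*x*y + y**2 + 2*x - y - 2, LT = x**2.
f_2 = 9*x*y - 3*x + 4*y + 16, LT = x*y.

S(f_1,f_2): lcm = x**2*y. S = 4/3*x*y**2 + 1/6*y**3 + 1/3*x**2 - 1/9*x*y - 1/6*y**2 - 16/9*x - 1/3*y.
  reduce S modulo (f_1, f_2):
  remainder 1/6*y**3 - 22/27*y**2 - 52/27*x - 421/162*y + 25/81 ≠ 0; add g_3 = 1/6*y**3 - 22/27*y**2 - 52/27*x - 421/162*y + 25/81 to the basis.

The other S-polynomials (S(f_1,g_3), S(f_2,g_3)) all reduce to 0 modulo the current basis, so we have a Gröbner basis.

G = {y**3 - 44/9*y**2 - 104/9*x - 421/27*y + 50/27, x**2 + 1/6*y**2 + 7/9*x - 41/54*y - 73/27, x*y - 1/3*x + 4/9*y + 16/9}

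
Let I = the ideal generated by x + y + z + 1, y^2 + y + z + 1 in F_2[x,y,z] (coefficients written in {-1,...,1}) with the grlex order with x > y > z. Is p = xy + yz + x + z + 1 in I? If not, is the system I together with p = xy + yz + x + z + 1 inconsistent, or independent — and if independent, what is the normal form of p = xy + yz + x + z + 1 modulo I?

xy + yz + x + z + 1 is independent of I; its normal form modulo I is y + z + 1.

First compute the reduced Gröbner basis of I by Buchberger's algorithm.
f_1 = x + y + z + 1, LT = x.
f_2 = y^2 + y + z + 1, LT = y^2.

The S-polynomials (S(f_1,f_2)) all reduce to 0 modulo the current basis, so we have a Gröbner basis.
Inter-reduce: drop elements whose leading term is divisible by another's, tail-reduce, and make monic.
Reduced Gröbner basis: {y^2 + y + z + 1, x + y + z + 1}.
Label its elements g_1 = y^2 + y + z + 1, g_2 = x + y + z + 1.

Reduce p = xy + yz + x + z + 1 modulo G:
  leading term xy: subtract (y)·g_2 from xy + yz + x + z + 1 → y^2 + x + y + z + 1
  leading term y^2: subtract (1)·g_1 from y^2 + x + y + z + 1 → x
  leading term x: subtract (1)·g_2 from x → y + z + 1
  leading term y: no divisor's leading term divides it; move y to the remainder.
  leading term z: no divisor's leading term divides it; move z to the remainder.
  leading term 1: no divisor's leading term divides it; move 1 to the remainder.
  normal form = y + z + 1.
The normal form is nonzero, so p ∉ I. Since p minus its normal form lies in I, I + (p) = I + (r) where r = y + z + 1; decide whether this ideal is the whole ring.
Run Buchberger on G together with r (pairs among the g_i already reduce to 0 since G is a Gröbner basis):
g_1 = y^2 + y + z + 1, LT = y^2.
g_2 = x + y + z + 1, LT = x.
r = y + z + 1, LT = y.

S(g_1,r): lcm = y^2. S = yz + z + 1.
  reduce S modulo (g_1, g_2, r):
  remainder z^2 + 1 ≠ 0; add m_4 = z^2 + 1 to the basis.

The other S-polynomials (S(g_1,g_2), S(g_2,r), S(g_1,m_4), S(g_2,m_4), S(r,m_4)) all reduce to 0 modulo the current basis, so we have a Gröbner basis.
Inter-reduce: drop elements whose leading term is divisible by another's, tail-reduce, and make monic.
Reduced Gröbner basis: {z^2 + 1, x, y + z + 1}.
The reduced Gröbner basis of I + (p) is {z^2 + 1, x, y + z + 1} ≠ {1}, a proper ideal, so the enlarged system stays consistent: p is independent of I, with normal form y + z + 1.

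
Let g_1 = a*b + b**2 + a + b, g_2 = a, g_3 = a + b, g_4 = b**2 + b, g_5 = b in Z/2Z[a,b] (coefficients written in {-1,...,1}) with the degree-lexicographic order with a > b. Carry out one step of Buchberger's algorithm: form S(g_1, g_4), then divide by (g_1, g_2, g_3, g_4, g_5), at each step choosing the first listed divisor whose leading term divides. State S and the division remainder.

lcm(LM(g_1), LM(g_4)) = a*b**2.
S = (lcm/LT(g_1))·g_1 − (lcm/LT(g_4))·g_4 = b**3 + b**2.
Reduce S modulo (g_1, g_2, g_3, g_4, g_5) in that order:
  leading term b**3: subtract (b)·g_4 from b**3 + b**2 → 0
The remainder is 0, so this S-polynomial contributes no new basis element.

S(g_1, g_4) = b**3 + b**2; remainder on division = 0.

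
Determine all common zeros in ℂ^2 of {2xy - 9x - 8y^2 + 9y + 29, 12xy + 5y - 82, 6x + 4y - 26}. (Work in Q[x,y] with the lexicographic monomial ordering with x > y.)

Compute a lex Gröbner basis by Buchberger's algorithm.
f_1 = 2xy - 9x - 8y^2 + 9y + 29, LT = xy.
f_2 = 12xy + 5y - 82, LT = xy.
f_3 = 6x + 4y - 26, LT = x.

S(f_1,f_2): lcm = xy. S = -9/2x - 4y^2 + 49/12y + 64/3.
  leading term x: subtract (-3/4)·f_3 from -9/2x - 4y^2 + 49/12y + 64/3 → -4y^2 + 85/12y + 11/6
  leading term y^2: no divisor's leading term divides it; move -4y^2 to the remainder.
  leading term y: no divisor's leading term divides it; move 85/12y to the remainder.
  leading term 1: no divisor's leading term divides it; move 11/6 to the remainder.
  remainder -4y^2 + 85/12y + 11/6 ≠ 0; add h_4 = -4y^2 + 85/12y + 11/6 to the basis.

S(f_1,f_3): lcm = xy. S = -9/2x - 14/3y^2 + 53/6y + 29/2.
  leading term x: subtract (-3/4)·f_3 from -9/2x - 14/3y^2 + 53/6y + 29/2 → -14/3y^2 + 71/6y - 5
  leading term y^2: subtract (7/6)·h_4 from -14/3y^2 + 71/6y - 5 → 257/72y - 257/36
  leading term y: no divisor's leading term divides it; move 257/72y to the remainder.
  leading term 1: no divisor's leading term divides it; move -257/36 to the remainder.
  remainder 257/72y - 257/36 ≠ 0; add h_5 = 257/72y - 257/36 to the basis.

The other S-polynomials (S(f_2,f_3), S(f_1,h_4), S(f_2,h_4), S(f_3,h_4), S(f_1,h_5), S(f_2,h_5), S(f_3,h_5), S(h_4,h_5)) all reduce to 0 modulo the current basis, so we have a Gröbner basis.
Inter-reduce: drop elements whose leading term is divisible by another's, tail-reduce, and make monic.
Reduced Gröbner basis: {x - 3, y - 2}.

The lex basis is triangular: the last element involves only y. Solving y - 2 = 0 gives y ∈ {2}; substituting each value into the earlier elements determines the remaining variables.
  y = 2: the earlier basis element becomes x - 3 = 0, giving x = 3 — point (3, 2).

{(3, 2)}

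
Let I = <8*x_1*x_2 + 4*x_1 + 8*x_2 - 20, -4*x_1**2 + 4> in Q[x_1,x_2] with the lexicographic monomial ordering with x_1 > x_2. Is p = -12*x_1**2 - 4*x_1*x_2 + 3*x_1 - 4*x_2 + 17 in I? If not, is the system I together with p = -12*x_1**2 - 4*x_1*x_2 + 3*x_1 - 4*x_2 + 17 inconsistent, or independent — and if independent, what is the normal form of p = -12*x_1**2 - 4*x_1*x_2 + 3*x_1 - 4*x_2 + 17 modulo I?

First compute the reduced Gröbner basis of I by Buchberger's algorithm.
f_1 = 8*x_1*x_2 + 4*x_1 + 8*x_2 - 20, LT = x_1*x_2.
f_2 = -4*x_1**2 + 4, LT = x_1**2.

S(f_1,f_2): lcm = x_1**2*x_2. S = 1/2*x_1**2 + x_1*x_2 - 5/2*x_1 + x_2.
  leading term x_1**2: subtract (-1/8)·f_2 from 1/2*x_1**2 + x_1*x_2 - 5/2*x_1 + x_2 → x_1*x_2 - 5/2*x_1 + x_2 + 1/2
  leading term x_1*x_2: subtract (1/8)·f_1 from x_1*x_2 - 5/2*x_1 + x_2 + 1/2 → -3*x_1 + 3
  leading term x_1: no divisor's leading term divides it; move -3*x_1 to the remainder.
  leading term 1: no divisor's leading term divides it; move 3 to the remainder.
  remainder -3*x_1 + 3 ≠ 0; add h_3 = -3*x_1 + 3 to the basis.

S(f_1,h_3): lcm = x_1*x_2. S = 1/2*x_1 + 2*x_2 - 5/2.
  leading term x_1: subtract (-1/6)·h_3 from 1/2*x_1 + 2*x_2 - 5/2 → 2*x_2 - 2
  leading term x_2: no divisor's leading term divides it; move 2*x_2 to the remainder.
  leading term 1: no divisor's leading term divides it; move -2 to the remainder.
  remainder 2*x_2 - 2 ≠ 0; add h_4 = 2*x_2 - 2 to the basis.

The other S-polynomials (S(f_2,h_3), S(f_1,h_4), S(f_2,h_4), S(h_3,h_4)) all reduce to 0 modulo the current basis, so we have a Gröbner basis.
Inter-reduce: drop elements whose leading term is divisible by another's, tail-reduce, and make monic.
Reduced Gröbner basis: {x_1 - 1, x_2 - 1}.
Label its elements g_1 = x_1 - 1, g_2 = x_2 - 1.

Reduce p = -12*x_1**2 - 4*x_1*x_2 + 3*x_1 - 4*x_2 + 17 modulo G:
  leading term x_1**2: subtract (-12*x_1)·g_1 from -12*x_1**2 - 4*x_1*x_2 + 3*x_1 - 4*x_2 + 17 → -4*x_1*x_2 - 9*x_1 - 4*x_2 + 17
  leading term x_1*x_2: subtract (-4*x_2)·g_1 from -4*x_1*x_2 - 9*x_1 - 4*x_2 + 17 → -9*x_1 - 8*x_2 + 17
  leading term x_1: subtract (-9)·g_1 from -9*x_1 - 8*x_2 + 17 → -8*x_2 + 8
  leading term x_2: subtract (-8)·g_2 from -8*x_2 + 8 → 0
  normal form = 0.
Since the normal form is 0, p ∈ I.

Ideal membership is decidable via reduction modulo a Gröbner basis.

-12*x_1**2 - 4*x_1*x_2 + 3*x_1 - 4*x_2 + 17 lies in I (it reduces to 0).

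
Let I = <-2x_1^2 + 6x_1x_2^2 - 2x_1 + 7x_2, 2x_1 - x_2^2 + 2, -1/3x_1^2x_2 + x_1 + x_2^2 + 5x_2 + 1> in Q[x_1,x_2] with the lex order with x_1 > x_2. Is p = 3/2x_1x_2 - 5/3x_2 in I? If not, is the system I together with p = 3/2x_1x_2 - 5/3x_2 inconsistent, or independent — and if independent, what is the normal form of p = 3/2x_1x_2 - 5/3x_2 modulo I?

First compute the reduced Gröbner basis of I by Buchberger's algorithm.
f_1 = -2x_1^2 + 6x_1x_2^2 - 2x_1 + 7x_2, LT = x_1^2.
f_2 = 2x_1 - x_2^2 + 2, LT = x_1.
f_3 = -1/3x_1^2x_2 + x_1 + x_2^2 + 5x_2 + 1, LT = x_1^2x_2.

S(f_1,f_2): lcm = x_1^2. S = -5/2x_1x_2^2 - 7/2x_2.
  leading term x_1x_2^2: subtract (-5/4x_2^2)·f_2 from -5/2x_1x_2^2 - 7/2x_2 → -5/4x_2^4 + 5/2x_2^2 - 7/2x_2
  leading term x_2^4: no divisor's leading term divides it; move -5/4x_2^4 to the remainder.
  leading term x_2^2: no divisor's leading term divides it; move 5/2x_2^2 to the remainder.
  leading term x_2: no divisor's leading term divides it; move -7/2x_2 to the remainder.
  remainder -5/4x_2^4 + 5/2x_2^2 - 7/2x_2 ≠ 0; add h_4 = -5/4x_2^4 + 5/2x_2^2 - 7/2x_2 to the basis.

S(f_1,f_3): lcm = x_1^2x_2. S = -3x_1x_2^3 + x_1x_2 + 3x_1 - 1/2x_2^2 + 15x_2 + 3.
  leading term x_1x_2^3: subtract (-3/2x_2^3)·f_2 from -3x_1x_2^3 + x_1x_2 + 3x_1 - 1/2x_2^2 + 15x_2 + 3 → x_1x_2 + 3x_1 - 3/2x_2^5 + 3x_2^3 - 1/2x_2^2 + 15x_2 + 3
  leading term x_1x_2: subtract (1/2x_2)·f_2 from x_1x_2 + 3x_1 - 3/2x_2^5 + 3x_2^3 - 1/2x_2^2 + 15x_2 + 3 → 3x_1 - 3/2x_2^5 + 7/2x_2^3 - 1/2x_2^2 + 14x_2 + 3
  leading term x_1: subtract (3/2)·f_2 from 3x_1 - 3/2x_2^5 + 7/2x_2^3 - 1/2x_2^2 + 14x_2 + 3 → -3/2x_2^5 + 7/2x_2^3 + x_2^2 + 14x_2
  leading term x_2^5: subtract (6/5x_2)·h_4 from -3/2x_2^5 + 7/2x_2^3 + x_2^2 + 14x_2 → 1/2x_2^3 + 26/5x_2^2 + 14x_2
  leading term x_2^3: no divisor's leading term divides it; move 1/2x_2^3 to the remainder.
  leading term x_2^2: no divisor's leading term divides it; move 26/5x_2^2 to the remainder.
  leading term x_2: no divisor's leading term divides it; move 14x_2 to the remainder.
  remainder 1/2x_2^3 + 26/5x_2^2 + 14x_2 ≠ 0; add h_5 = 1/2x_2^3 + 26/5x_2^2 + 14x_2 to the basis.

S(f_3,h_4): lcm = x_1^2x_2^4. S = 2x_1^2x_2^2 - 14/5x_1^2x_2 - 3x_1x_2^3 - 3x_2^5 - 15x_2^4 - 3x_2^3.
  leading term x_1^2x_2^2: subtract (-x_2^2)·f_1 from 2x_1^2x_2^2 - 14/5x_1^2x_2 - 3x_1x_2^3 - 3x_2^5 - 15x_2^4 - 3x_2^3 → -14/5x_1^2x_2 + 6x_1x_2^4 - 3x_1x_2^3 - 2x_1x_2^2 - 3x_2^5 - 15x_2^4 + 4x_2^3
  leading term x_1^2x_2: subtract (7/5x_2)·f_1 from -14/5x_1^2x_2 + 6x_1x_2^4 - 3x_1x_2^3 - 2x_1x_2^2 - 3x_2^5 - 15x_2^4 + 4x_2^3 → 6x_1x_2^4 - 57/5x_1x_2^3 - 2x_1x_2^2 + 14/5x_1x_2 - 3x_2^5 - 15x_2^4 + 4x_2^3 - 49/5x_2^2
  leading term x_1x_2^4: subtract (3x_2^4)·f_2 from 6x_1x_2^4 - 57/5x_1x_2^3 - 2x_1x_2^2 + 14/5x_1x_2 - 3x_2^5 - 15x_2^4 + 4x_2^3 - 49/5x_2^2 → -57/5x_1x_2^3 - 2x_1x_2^2 + 14/5x_1x_2 + 3x_2^6 - 3x_2^5 - 21x_2^4 + 4x_2^3 - 49/5x_2^2
  leading term x_1x_2^3: subtract (-57/10x_2^3)·f_2 from -57/5x_1x_2^3 - 2x_1x_2^2 + 14/5x_1x_2 + 3x_2^6 - 3x_2^5 - 21x_2^4 + 4x_2^3 - 49/5x_2^2 → -2x_1x_2^2 + 14/5x_1x_2 + 3x_2^6 - 87/10x_2^5 - 21x_2^4 + 77/5x_2^3 - 49/5x_2^2
  leading term x_1x_2^2: subtract (-x_2^2)·f_2 from -2x_1x_2^2 + 14/5x_1x_2 + 3x_2^6 - 87/10x_2^5 - 21x_2^4 + 77/5x_2^3 - 49/5x_2^2 → 14/5x_1x_2 + 3x_2^6 - 87/10x_2^5 - 22x_2^4 + 77/5x_2^3 - 39/5x_2^2
  leading term x_1x_2: subtract (7/5x_2)·f_2 from 14/5x_1x_2 + 3x_2^6 - 87/10x_2^5 - 22x_2^4 + 77/5x_2^3 - 39/5x_2^2 → 3x_2^6 - 87/10x_2^5 - 22x_2^4 + 84/5x_2^3 - 39/5x_2^2 - 14/5x_2
  leading term x_2^6: subtract (-12/5x_2^2)·h_4 from 3x_2^6 - 87/10x_2^5 - 22x_2^4 + 84/5x_2^3 - 39/5x_2^2 - 14/5x_2 → -87/10x_2^5 - 16x_2^4 + 42/5x_2^3 - 39/5x_2^2 - 14/5x_2
  leading term x_2^5: subtract (174/25x_2)·h_4 from -87/10x_2^5 - 16x_2^4 + 42/5x_2^3 - 39/5x_2^2 - 14/5x_2 → -16x_2^4 - 9x_2^3 + 414/25x_2^2 - 14/5x_2
  leading term x_2^4: subtract (64/5)·h_4 from -16x_2^4 - 9x_2^3 + 414/25x_2^2 - 14/5x_2 → -9x_2^3 - 386/25x_2^2 + 42x_2
  leading term x_2^3: subtract (-18)·h_5 from -9x_2^3 - 386/25x_2^2 + 42x_2 → 1954/25x_2^2 + 294x_2
  leading term x_2^2: no divisor's leading term divides it; move 1954/25x_2^2 to the remainder.
  leading term x_2: no divisor's leading term divides it; move 294x_2 to the remainder.
  remainder 1954/25x_2^2 + 294x_2 ≠ 0; add h_6 = 1954/25x_2^2 + 294x_2 to the basis.

S(f_3,h_6): lcm = x_1^2x_2^2. S = -3675/977x_1^2x_2 - 3x_1x_2 - 3x_2^3 - 15x_2^2 - 3x_2.
  leading term x_1^2x_2: subtract (3675/1954x_2)·f_1 from -3675/977x_1^2x_2 - 3x_1x_2 - 3x_2^3 - 15x_2^2 - 3x_2 → -11025/977x_1x_2^3 + 744/977x_1x_2 - 3x_2^3 - 55035/1954x_2^2 - 3x_2
  leading term x_1x_2^3: subtract (-11025/1954x_2^3)·f_2 from -11025/977x_1x_2^3 + 744/977x_1x_2 - 3x_2^3 - 55035/1954x_2^2 - 3x_2 → 744/977x_1x_2 - 11025/1954x_2^5 + 8094/977x_2^3 - 55035/1954x_2^2 - 3x_2
  leading term x_1x_2: subtract (372/977x_2)·f_2 from 744/977x_1x_2 - 11025/1954x_2^5 + 8094/977x_2^3 - 55035/1954x_2^2 - 3x_2 → -11025/1954x_2^5 + 8466/977x_2^3 - 55035/1954x_2^2 - 3675/977x_2
  leading term x_2^5: subtract (4410/977x_2)·h_4 from -11025/1954x_2^5 + 8466/977x_2^3 - 55035/1954x_2^2 - 3675/977x_2 → -2559/977x_2^3 - 24165/1954x_2^2 - 3675/977x_2
  leading term x_2^3: subtract (-5118/977)·h_5 from -2559/977x_2^3 - 24165/1954x_2^2 - 3675/977x_2 → 145311/9770x_2^2 + 67977/977x_2
  leading term x_2^2: subtract (726555/3818116)·h_6 from 145311/9770x_2^2 + 67977/977x_2 → 26023473/1909058x_2
  leading term x_2: no divisor's leading term divides it; move 26023473/1909058x_2 to the remainder.
  remainder 26023473/1909058x_2 ≠ 0; add h_7 = 26023473/1909058x_2 to the basis.

The other S-polynomials (S(f_2,f_3), S(f_1,h_4), S(f_2,h_4), S(f_1,h_5), S(f_2,h_5), S(f_3,h_5), S(h_4,h_5), S(f_1,h_6), S(f_2,h_6), S(h_4,h_6), S(h_5,h_6), S(f_1,h_7), S(f_2,h_7), S(f_3,h_7), S(h_4,h_7), S(h_5,h_7), S(h_6,h_7)) all reduce to 0 modulo the current basis, so we have a Gröbner basis.
Inter-reduce: drop elements whose leading term is divisible by another's, tail-reduce, and make monic.
Reduced Gröbner basis: {x_1 + 1, x_2}.
Label its elements g_1 = x_1 + 1, g_2 = x_2.

Reduce p = 3/2x_1x_2 - 5/3x_2 modulo G:
  leading term x_1x_2: subtract (3/2x_2)·g_1 from 3/2x_1x_2 - 5/3x_2 → -19/6x_2
  leading term x_2: subtract (-19/6)·g_2 from -19/6x_2 → 0
  normal form = 0.
Since the normal form is 0, p ∈ I.

3/2x_1x_2 - 5/3x_2 lies in I (it reduces to 0).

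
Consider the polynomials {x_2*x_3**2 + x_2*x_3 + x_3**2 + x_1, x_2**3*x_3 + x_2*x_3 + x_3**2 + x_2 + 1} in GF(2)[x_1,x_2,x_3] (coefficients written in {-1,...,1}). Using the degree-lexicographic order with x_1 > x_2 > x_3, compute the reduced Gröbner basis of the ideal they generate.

f_1 = x_2*x_3**2 + x_2*x_3 + x_3**2 + x_1, LT = x_2*x_3**2.
f_2 = x_2**3*x_3 + x_2*x_3 + x_3**2 + x_2 + 1, LT = x_2**3*x_3.

S(f_1,f_2): lcm = x_2**3*x_3**2. S = x_2**3*x_3 + x_2**2*x_3**2 + x_1*x_2**2 + x_2*x_3**2 + x_3**3 + x_2*x_3 + x_3.
  leading term x_2**3*x_3: subtract (1)·f_2 from x_2**3*x_3 + x_2**2*x_3**2 + x_1*x_2**2 + x_2*x_3**2 + x_3**3 + x_2*x_3 + x_3 → x_2**2*x_3**2 + x_1*x_2**2 + x_2*x_3**2 + x_3**3 + x_3**2 + x_2 + x_3 + 1
  leading term x_2**2*x_3**2: subtract (x_2)·f_1 from x_2**2*x_3**2 + x_1*x_2**2 + x_2*x_3**2 + x_3**3 + x_3**2 + x_2 + x_3 + 1 → x_1*x_2**2 + x_2**2*x_3 + x_3**3 + x_1*x_2 + x_3**2 + x_2 + x_3 + 1
  leading term x_1*x_2**2: no divisor's leading term divides it; move x_1*x_2**2 to the remainder.
  leading term x_2**2*x_3: no divisor's leading term divides it; move x_2**2*x_3 to the remainder.
  leading term x_3**3: no divisor's leading term divides it; move x_3**3 to the remainder.
  leading term x_1*x_2: no divisor's leading term divides it; move x_1*x_2 to the remainder.
  leading term x_3**2: no divisor's leading term divides it; move x_3**2 to the remainder.
  leading term x_2: no divisor's leading term divides it; move x_2 to the remainder.
  leading term x_3: no divisor's leading term divides it; move x_3 to the remainder.
  leading term 1: no divisor's leading term divides it; move 1 to the remainder.
  remainder x_1*x_2**2 + x_2**2*x_3 + x_3**3 + x_1*x_2 + x_3**2 + x_2 + x_3 + 1 ≠ 0; add g_3 = x_1*x_2**2 + x_2**2*x_3 + x_3**3 + x_1*x_2 + x_3**2 + x_2 + x_3 + 1 to the basis.

S(f_1,g_3): lcm = x_1*x_2**2*x_3**2. S = x_2**2*x_3**3 + x_3**5 + x_1*x_2**2*x_3 + x_3**4 + x_1**2*x_2 + x_2*x_3**2 + x_3**3 + x_3**2.
  leading term x_2**2*x_3**3: subtract (x_2*x_3)·f_1 from x_2**2*x_3**3 + x_3**5 + x_1*x_2**2*x_3 + x_3**4 + x_1**2*x_2 + x_2*x_3**2 + x_3**3 + x_3**2 → x_3**5 + x_1*x_2**2*x_3 + x_2**2*x_3**2 + x_2*x_3**3 + x_3**4 + x_1**2*x_2 + x_1*x_2*x_3 + x_2*x_3**2 + x_3**3 + x_3**2
  leading term x_3**5: no divisor's leading term divides it; move x_3**5 to the remainder.
  leading term x_1*x_2**2*x_3: subtract (x_3)·g_3 from x_1*x_2**2*x_3 + x_2**2*x_3**2 + x_2*x_3**3 + x_3**4 + x_1**2*x_2 + x_1*x_2*x_3 + x_2*x_3**2 + x_3**3 + x_3**2 → x_2*x_3**3 + x_1**2*x_2 + x_2*x_3**2 + x_2*x_3 + x_3
  leading term x_2*x_3**3: subtract (x_3)·f_1 from x_2*x_3**3 + x_1**2*x_2 + x_2*x_3**2 + x_2*x_3 + x_3 → x_1**2*x_2 + x_3**3 + x_1*x_3 + x_2*x_3 + x_3
  leading term x_1**2*x_2: no divisor's leading term divides it; move x_1**2*x_2 to the remainder.
  leading term x_3**3: no divisor's leading term divides it; move x_3**3 to the remainder.
  leading term x_1*x_3: no divisor's leading term divides it; move x_1*x_3 to the remainder.
  leading term x_2*x_3: no divisor's leading term divides it; move x_2*x_3 to the remainder.
  leading term x_3: no divisor's leading term divides it; move x_3 to the remainder.
  remainder x_3**5 + x_1**2*x_2 + x_3**3 + x_1*x_3 + x_2*x_3 + x_3 ≠ 0; add g_4 = x_3**5 + x_1**2*x_2 + x_3**3 + x_1*x_3 + x_2*x_3 + x_3 to the basis.

The other S-polynomials (S(f_2,g_3), S(f_1,g_4), S(f_2,g_4), S(g_3,g_4)) all reduce to 0 modulo the current basis, so we have a Gröbner basis.

G = {x_3**5 + x_1**2*x_2 + x_3**3 + x_1*x_3 + x_2*x_3 + x_3, x_2**3*x_3 + x_2*x_3 + x_3**2 + x_2 + 1, x_1*x_2**2 + x_2**2*x_3 + x_3**3 + x_1*x_2 + x_3**2 + x_2 + x_3 + 1, x_2*x_3**2 + x_2*x_3 + x_3**2 + x_1}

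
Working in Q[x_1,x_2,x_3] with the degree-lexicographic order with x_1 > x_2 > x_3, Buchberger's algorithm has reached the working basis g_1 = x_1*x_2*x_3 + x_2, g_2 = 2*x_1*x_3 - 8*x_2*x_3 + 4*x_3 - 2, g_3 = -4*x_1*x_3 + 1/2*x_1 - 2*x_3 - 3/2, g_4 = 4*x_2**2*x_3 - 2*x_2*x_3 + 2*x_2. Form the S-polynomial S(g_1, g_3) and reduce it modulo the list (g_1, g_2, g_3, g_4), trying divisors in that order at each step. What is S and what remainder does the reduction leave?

lcm(LM(g_1), LM(g_3)) = x_1*x_2*x_3.
S = (lcm/LT(g_1))·g_1 − (lcm/LT(g_3))·g_3 = 1/8*x_1*x_2 - 1/2*x_2*x_3 + 5/8*x_2.
Reduce S modulo (g_1, g_2, g_3, g_4) in that order:
  leading term x_1*x_2: no divisor's leading term divides it; move 1/8*x_1*x_2 to the remainder.
  leading term x_2*x_3: no divisor's leading term divides it; move -1/2*x_2*x_3 to the remainder.
  leading term x_2: no divisor's leading term divides it; move 5/8*x_2 to the remainder.
The remainder 1/8*x_1*x_2 - 1/2*x_2*x_3 + 5/8*x_2 is nonzero, so it would be added as the next basis element.
This is the inner loop of Buchberger's algorithm — each nonzero remainder becomes a new basis element.

S(g_1, g_3) = 1/8*x_1*x_2 - 1/2*x_2*x_3 + 5/8*x_2; remainder on division = 1/8*x_1*x_2 - 1/2*x_2*x_3 + 5/8*x_2.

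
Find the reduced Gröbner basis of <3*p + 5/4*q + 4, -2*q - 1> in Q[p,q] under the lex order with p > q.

f_1 = 3*p + 5/4*q + 4, LT = p.
f_2 = -2*q - 1, LT = q.

The S-polynomials (S(f_1,f_2)) all reduce to 0 modulo the current basis, so we have a Gröbner basis.

G = {p + 9/8, q + 1/2}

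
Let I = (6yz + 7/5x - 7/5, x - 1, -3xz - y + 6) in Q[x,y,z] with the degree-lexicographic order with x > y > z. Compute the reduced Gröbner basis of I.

G = {z^2 - 2z, x - 1, y + 3z - 6}

f_1 = 6yz + 7/5x - 7/5, LT = yz.
f_2 = x - 1, LT = x.
f_3 = -3xz - y + 6, LT = xz.

S(f_1,f_3): lcm = xyz. S = 7/30x^2 - 1/3y^2 - 7/30x + 2y.
  reduce S modulo (f_1, f_2, f_3):
  remainder -1/3y^2 + 2y ≠ 0; add g_4 = -1/3y^2 + 2y to the basis.

S(f_2,f_3): lcm = xz. S = -1/3y - z + 2.
  reduce S modulo (f_1, f_2, f_3, g_4):
  remainder -1/3y - z + 2 ≠ 0; add g_5 = -1/3y - z + 2 to the basis.

S(f_1,g_5): lcm = yz. S = -3z^2 + 7/30x + 6z - 7/30.
  reduce S modulo (f_1, f_2, f_3, g_4, g_5):
  remainder -3z^2 + 6z ≠ 0; add g_6 = -3z^2 + 6z to the basis.

The other S-polynomials (S(f_1,f_2), S(f_1,g_4), S(f_2,g_4), S(f_3,g_4), S(f_2,g_5), S(f_3,g_5), S(g_4,g_5), S(f_1,g_6), S(f_2,g_6), S(f_3,g_6), S(g_4,g_6), S(g_5,g_6)) all reduce to 0 modulo the current basis, so we have a Gröbner basis.
Inter-reduce: drop elements whose leading term is divisible by another's, tail-reduce, and make monic.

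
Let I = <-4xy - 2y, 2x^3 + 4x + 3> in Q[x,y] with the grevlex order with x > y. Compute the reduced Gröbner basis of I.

This is the nonlinear analogue of row-reducing a linear system.

f_1 = -4xy - 2y, LT = xy.
f_2 = 2x^3 + 4x + 3, LT = x^3.

S(f_1,f_2): lcm = x^3y. S = 1/2x^2y - 2xy - 3/2y.
  leading term x^2y: subtract (-1/8x)·f_1 from 1/2x^2y - 2xy - 3/2y → -9/4xy - 3/2y
  leading term xy: subtract (9/16)·f_1 from -9/4xy - 3/2y → -3/8y
  leading term y: no divisor's leading term divides it; move -3/8y to the remainder.
  remainder -3/8y ≠ 0; add g_3 = -3/8y to the basis.

S(f_1,g_3): lcm = xy. S = 1/2y.
  leading term y: subtract (-4/3)·g_3 from 1/2y → 0
  remainder 0.

S(f_2,g_3): leading monomials are coprime, so the S-polynomial reduces to 0 (Buchberger's first criterion).
Every S-polynomial of the final basis reduces to 0, so we have a Gröbner basis.
Inter-reduce: drop elements whose leading term is divisible by another's, tail-reduce, and make monic.

G = {x^3 + 2x + 3/2, y}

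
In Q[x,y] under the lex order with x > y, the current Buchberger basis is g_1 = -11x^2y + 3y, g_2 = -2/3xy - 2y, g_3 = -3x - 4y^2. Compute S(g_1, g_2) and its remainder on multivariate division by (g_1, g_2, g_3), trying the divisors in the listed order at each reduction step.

lcm(LM(g_1), LM(g_2)) = x^2y.
S = (lcm/LT(g_1))·g_1 − (lcm/LT(g_2))·g_2 = -3xy - 3/11y.
Reduce S modulo (g_1, g_2, g_3) in that order:
  leading term xy: subtract (9/2)·g_2 from -3xy - 3/11y → 96/11y
  leading term y: no divisor's leading term divides it; move 96/11y to the remainder.
The remainder 96/11y is nonzero, so it would be added as the next basis element.

S(g_1, g_2) = -3xy - 3/11y; remainder on division = 96/11y.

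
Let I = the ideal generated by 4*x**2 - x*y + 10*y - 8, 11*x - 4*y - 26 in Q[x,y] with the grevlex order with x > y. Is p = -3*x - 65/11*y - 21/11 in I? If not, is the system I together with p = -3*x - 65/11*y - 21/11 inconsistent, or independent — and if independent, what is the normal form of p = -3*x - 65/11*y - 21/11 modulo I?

First compute the reduced Gröbner basis of I by Buchberger's algorithm.
f_1 = 4*x**2 - x*y + 10*y - 8, LT = x**2.
f_2 = 11*x - 4*y - 26, LT = x.

S(f_1,f_2): lcm = x**2. S = 5/44*x*y + 26/11*x + 5/2*y - 2.
  leading term x*y: subtract (5/484*y)·f_2 from 5/44*x*y + 26/11*x + 5/2*y - 2 → 5/121*y**2 + 26/11*x + 335/121*y - 2
  leading term y**2: no divisor's leading term divides it; move 5/121*y**2 to the remainder.
  leading term x: subtract (26/121)·f_2 from 26/11*x + 335/121*y - 2 → 439/121*y + 434/121
  leading term y: no divisor's leading term divides it; move 439/121*y to the remainder.
  leading term 1: no divisor's leading term divides it; move 434/121 to the remainder.
  remainder 5/121*y**2 + 439/121*y + 434/121 ≠ 0; add h_3 = 5/121*y**2 + 439/121*y + 434/121 to the basis.

The other S-polynomials (S(f_1,h_3), S(f_2,h_3)) all reduce to 0 modulo the current basis, so we have a Gröbner basis.
Inter-reduce: drop elements whose leading term is divisible by another's, tail-reduce, and make monic.
Reduced Gröbner basis: {y**2 + 439/5*y + 434/5, x - 4/11*y - 26/11}.
Label its elements g_1 = y**2 + 439/5*y + 434/5, g_2 = x - 4/11*y - 26/11.

Reduce p = -3*x - 65/11*y - 21/11 modulo G:
  leading term x: subtract (-3)·g_2 from -3*x - 65/11*y - 21/11 → -7*y - 9
  leading term y: no divisor's leading term divides it; move -7*y to the remainder.
  leading term 1: no divisor's leading term divides it; move -9 to the remainder.
  normal form = -7*y - 9.
The normal form is nonzero, so p ∉ I. Since p minus its normal form lies in I, I + (p) = I + (r) where r = -7*y - 9; decide whether this ideal is the whole ring.
Run Buchberger on G together with r (pairs among the g_i already reduce to 0 since G is a Gröbner basis):
g_1 = y**2 + 439/5*y + 434/5, LT = y**2.
g_2 = x - 4/11*y - 26/11, LT = x.
r = -7*y - 9, LT = y.

S(g_1,r): lcm = y**2. S = 3028/35*y + 434/5.
  leading term y: subtract (-3028/245)·r from 3028/35*y + 434/5 → -5986/245
  leading term 1: no divisor's leading term divides it; move -5986/245 to the remainder.
  remainder -5986/245 ≠ 0; add m_4 = -5986/245 to the basis.

The other S-polynomials (S(g_1,g_2), S(g_2,r), S(g_1,m_4), S(g_2,m_4), S(r,m_4)) all reduce to 0 modulo the current basis, so we have a Gröbner basis.
Inter-reduce: drop elements whose leading term is divisible by another's, tail-reduce, and make monic.
Reduced Gröbner basis: {1}.
The reduced Gröbner basis of I + (p) is {1}: the ideal is the whole ring, so the enlarged system has no common solution — adjoining p is inconsistent.

Ideal membership is decidable via reduction modulo a Gröbner basis.

Adjoining -3*x - 65/11*y - 21/11 makes the ideal the whole ring: the system is inconsistent.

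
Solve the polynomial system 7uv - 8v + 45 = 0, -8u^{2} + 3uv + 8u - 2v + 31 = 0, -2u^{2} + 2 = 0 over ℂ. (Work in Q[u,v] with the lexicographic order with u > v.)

{(-1, 3)}

Compute a lex Gröbner basis by Buchberger's algorithm.
f_1 = 7uv - 8v + 45, LT = uv.
f_2 = -8u^{2} + 3uv + 8u - 2v + 31, LT = u^{2}.
f_3 = -2u^{2} + 2, LT = u^{2}.

S(f_1,f_2): lcm = u^{2}v. S = \tfrac{3}{8}uv^{2} - \tfrac{1}{7}uv + \tfrac{45}{7}u - \tfrac{1}{4}v^{2} + \tfrac{31}{8}v.
  leading term uv^{2}: subtract (\tfrac{3}{56}v)·f_1 from \tfrac{3}{8}uv^{2} - \tfrac{1}{7}uv + \tfrac{45}{7}u - \tfrac{1}{4}v^{2} + \tfrac{31}{8}v → -\tfrac{1}{7}uv + \tfrac{45}{7}u + \tfrac{5}{28}v^{2} + \tfrac{41}{28}v
  leading term uv: subtract (-\tfrac{1}{49})·f_1 from -\tfrac{1}{7}uv + \tfrac{45}{7}u + \tfrac{5}{28}v^{2} + \tfrac{41}{28}v → \tfrac{45}{7}u + \tfrac{5}{28}v^{2} + \tfrac{255}{196}v + \tfrac{45}{49}
  leading term u: no divisor's leading term divides it; move \tfrac{45}{7}u to the remainder.
  leading term v^{2}: no divisor's leading term divides it; move \tfrac{5}{28}v^{2} to the remainder.
  leading term v: no divisor's leading term divides it; move \tfrac{255}{196}v to the remainder.
  leading term 1: no divisor's leading term divides it; move \tfrac{45}{49} to the remainder.
  remainder \tfrac{45}{7}u + \tfrac{5}{28}v^{2} + \tfrac{255}{196}v + \tfrac{45}{49} ≠ 0; add h_4 = \tfrac{45}{7}u + \tfrac{5}{28}v^{2} + \tfrac{255}{196}v + \tfrac{45}{49} to the basis.

S(f_1,f_3): lcm = u^{2}v. S = -\tfrac{8}{7}uv + \tfrac{45}{7}u + v.
  leading term uv: subtract (-\tfrac{8}{49})·f_1 from -\tfrac{8}{7}uv + \tfrac{45}{7}u + v → \tfrac{45}{7}u - \tfrac{15}{49}v + \tfrac{360}{49}
  leading term u: subtract (1)·h_4 from \tfrac{45}{7}u - \tfrac{15}{49}v + \tfrac{360}{49} → -\tfrac{5}{28}v^{2} - \tfrac{45}{28}v + \tfrac{45}{7}
  leading term v^{2}: no divisor's leading term divides it; move -\tfrac{5}{28}v^{2} to the remainder.
  leading term v: no divisor's leading term divides it; move -\tfrac{45}{28}v to the remainder.
  leading term 1: no divisor's leading term divides it; move \tfrac{45}{7} to the remainder.
  remainder -\tfrac{5}{28}v^{2} - \tfrac{45}{28}v + \tfrac{45}{7} ≠ 0; add h_5 = -\tfrac{5}{28}v^{2} - \tfrac{45}{28}v + \tfrac{45}{7} to the basis.

S(f_2,f_3): lcm = u^{2}. S = -\tfrac{3}{8}uv - u + \tfrac{1}{4}v - \tfrac{23}{8}.
  leading term uv: subtract (-\tfrac{3}{56})·f_1 from -\tfrac{3}{8}uv - u + \tfrac{1}{4}v - \tfrac{23}{8} → -u - \tfrac{5}{28}v - \tfrac{13}{28}
  leading term u: subtract (-\tfrac{7}{45})·h_4 from -u - \tfrac{5}{28}v - \tfrac{13}{28} → \tfrac{1}{36}v^{2} + \tfrac{1}{42}v - \tfrac{9}{28}
  leading term v^{2}: subtract (-\tfrac{7}{45})·h_5 from \tfrac{1}{36}v^{2} + \tfrac{1}{42}v - \tfrac{9}{28} → -\tfrac{19}{84}v + \tfrac{19}{28}
  leading term v: no divisor's leading term divides it; move -\tfrac{19}{84}v to the remainder.
  leading term 1: no divisor's leading term divides it; move \tfrac{19}{28} to the remainder.
  remainder -\tfrac{19}{84}v + \tfrac{19}{28} ≠ 0; add h_6 = -\tfrac{19}{84}v + \tfrac{19}{28} to the basis.

S(f_1,h_4): lcm = uv. S = -\tfrac{1}{36}v^{3} - \tfrac{17}{84}v^{2} - \tfrac{9}{7}v + \tfrac{45}{7}.
  leading term v^{3}: subtract (\tfrac{7}{45}v)·h_5 from -\tfrac{1}{36}v^{3} - \tfrac{17}{84}v^{2} - \tfrac{9}{7}v + \tfrac{45}{7} → \tfrac{1}{21}v^{2} - \tfrac{16}{7}v + \tfrac{45}{7}
  leading term v^{2}: subtract (-\tfrac{4}{15})·h_5 from \tfrac{1}{21}v^{2} - \tfrac{16}{7}v + \tfrac{45}{7} → -\tfrac{19}{7}v + \tfrac{57}{7}
  leading term v: subtract (12)·h_6 from -\tfrac{19}{7}v + \tfrac{57}{7} → 0
  remainder 0.

S(f_2,h_4): lcm = u^{2}. S = -\tfrac{1}{36}uv^{2} - \tfrac{97}{168}uv - \tfrac{8}{7}u + \tfrac{1}{4}v - \tfrac{31}{8}.
  leading term uv^{2}: subtract (-\tfrac{1}{252}v)·f_1 from -\tfrac{1}{36}uv^{2} - \tfrac{97}{168}uv - \tfrac{8}{7}u + \tfrac{1}{4}v - \tfrac{31}{8} → -\tfrac{97}{168}uv - \tfrac{8}{7}u - \tfrac{2}{63}v^{2} + \tfrac{3}{7}v - \tfrac{31}{8}
  leading term uv: subtract (-\tfrac{97}{1176})·f_1 from -\tfrac{97}{168}uv - \tfrac{8}{7}u - \tfrac{2}{63}v^{2} + \tfrac{3}{7}v - \tfrac{31}{8} → -\tfrac{8}{7}u - \tfrac{2}{63}v^{2} - \tfrac{34}{147}v - \tfrac{8}{49}
  leading term u: subtract (-\tfrac{8}{45})·h_4 from -\tfrac{8}{7}u - \tfrac{2}{63}v^{2} - \tfrac{34}{147}v - \tfrac{8}{49} → 0
  remainder 0.

S(f_3,h_4): lcm = u^{2}. S = -\tfrac{1}{36}uv^{2} - \tfrac{17}{84}uv - \tfrac{1}{7}u - 1.
  leading term uv^{2}: subtract (-\tfrac{1}{252}v)·f_1 from -\tfrac{1}{36}uv^{2} - \tfrac{17}{84}uv - \tfrac{1}{7}u - 1 → -\tfrac{17}{84}uv - \tfrac{1}{7}u - \tfrac{2}{63}v^{2} + \tfrac{5}{28}v - 1
  leading term uv: subtract (-\tfrac{17}{588})·f_1 from -\tfrac{17}{84}uv - \tfrac{1}{7}u - \tfrac{2}{63}v^{2} + \tfrac{5}{28}v - 1 → -\tfrac{1}{7}u - \tfrac{2}{63}v^{2} - \tfrac{31}{588}v + \tfrac{59}{196}
  leading term u: subtract (-\tfrac{1}{45})·h_4 from -\tfrac{1}{7}u - \tfrac{2}{63}v^{2} - \tfrac{31}{588}v + \tfrac{59}{196} → -\tfrac{1}{36}v^{2} - \tfrac{1}{42}v + \tfrac{9}{28}
  leading term v^{2}: subtract (\tfrac{7}{45})·h_5 from -\tfrac{1}{36}v^{2} - \tfrac{1}{42}v + \tfrac{9}{28} → \tfrac{19}{84}v - \tfrac{19}{28}
  leading term v: subtract (-1)·h_6 from \tfrac{19}{84}v - \tfrac{19}{28} → 0
  remainder 0.

S(f_1,h_5): lcm = uv^{2}. S = -9uv + 36u - \tfrac{8}{7}v^{2} + \tfrac{45}{7}v.
  leading term uv: subtract (-\tfrac{9}{7})·f_1 from -9uv + 36u - \tfrac{8}{7}v^{2} + \tfrac{45}{7}v → 36u - \tfrac{8}{7}v^{2} - \tfrac{27}{7}v + \tfrac{405}{7}
  leading term u: subtract (\tfrac{28}{5})·h_4 from 36u - \tfrac{8}{7}v^{2} - \tfrac{27}{7}v + \tfrac{405}{7} → -\tfrac{15}{7}v^{2} - \tfrac{78}{7}v + \tfrac{369}{7}
  leading term v^{2}: subtract (12)·h_5 from -\tfrac{15}{7}v^{2} - \tfrac{78}{7}v + \tfrac{369}{7} → \tfrac{57}{7}v - \tfrac{171}{7}
  leading term v: subtract (-36)·h_6 from \tfrac{57}{7}v - \tfrac{171}{7} → 0
  remainder 0.

S(f_2,h_5): leading monomials are coprime, so the S-polynomial reduces to 0 (Buchberger's first criterion).
S(f_3,h_5): leading monomials are coprime, so the S-polynomial reduces to 0 (Buchberger's first criterion).
S(h_4,h_5): leading monomials are coprime, so the S-polynomial reduces to 0 (Buchberger's first criterion).
S(f_1,h_6): lcm = uv. S = 3u - \tfrac{8}{7}v + \tfrac{45}{7}.
  leading term u: subtract (\tfrac{7}{15})·h_4 from 3u - \tfrac{8}{7}v + \tfrac{45}{7} → -\tfrac{1}{12}v^{2} - \tfrac{7}{4}v + 6
  leading term v^{2}: subtract (\tfrac{7}{15})·h_5 from -\tfrac{1}{12}v^{2} - \tfrac{7}{4}v + 6 → -v + 3
  leading term v: subtract (\tfrac{84}{19})·h_6 from -v + 3 → 0
  remainder 0.

S(f_2,h_6): leading monomials are coprime, so the S-polynomial reduces to 0 (Buchberger's first criterion).
S(f_3,h_6): leading monomials are coprime, so the S-polynomial reduces to 0 (Buchberger's first criterion).
S(h_4,h_6): leading monomials are coprime, so the S-polynomial reduces to 0 (Buchberger's first criterion).
S(h_5,h_6): lcm = v^{2}. S = 12v - 36.
  leading term v: subtract (-\tfrac{1008}{19})·h_6 from 12v - 36 → 0
  remainder 0.

Every S-polynomial of the final basis reduces to 0, so we have a Gröbner basis.
Inter-reduce: drop elements whose leading term is divisible by another's, tail-reduce, and make monic.
Reduced Gröbner basis: {u + 1, v - 3}.

A lex Gröbner basis eliminates variables successively. Here v - 3 depends only on v, with roots {3}; lifting each root through the earlier basis elements recovers the full solutions.
  v = 3: the earlier basis element becomes u + 1 = 0, giving u = -1 — point (-1, 3).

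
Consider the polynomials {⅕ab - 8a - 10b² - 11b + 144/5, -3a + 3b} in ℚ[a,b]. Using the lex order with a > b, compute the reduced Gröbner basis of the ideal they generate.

G = {a - b, b² + 95/49b - 144/49}

f_1 = ⅕ab - 8a - 10b² - 11b + 144/5, LT = ab.
f_2 = -3a + 3b, LT = a.

S(f_1,f_2): lcm = ab. S = -40a - 49b² - 55b + 144.
  leading term a: subtract (40/3)·f_2 from -40a - 49b² - 55b + 144 → -49b² - 95b + 144
  leading term b²: no divisor's leading term divides it; move -49b² to the remainder.
  leading term b: no divisor's leading term divides it; move -95b to the remainder.
  leading term 1: no divisor's leading term divides it; move 144 to the remainder.
  remainder -49b² - 95b + 144 ≠ 0; add g_3 = -49b² - 95b + 144 to the basis.

S(f_1,g_3): lcm = ab². S = -2055/49ab + 144/49a - 50b³ - 55b² + 144b.
  leading term ab: subtract (-10275/49)·f_1 from -2055/49ab + 144/49a - 50b³ - 55b² + 144b → -82056/49a - 50b³ - 105445/49b² - 105969/49b + 295920/49
  leading term a: subtract (27352/49)·f_2 from -82056/49a - 50b³ - 105445/49b² - 105969/49b + 295920/49 → -50b³ - 105445/49b² - 188025/49b + 295920/49
  leading term b³: subtract (50/49b)·g_3 from -50b³ - 105445/49b² - 188025/49b + 295920/49 → -2055b² - 195225/49b + 295920/49
  leading term b²: subtract (2055/49)·g_3 from -2055b² - 195225/49b + 295920/49 → 0
  remainder 0.

S(f_2,g_3): leading monomials are coprime, so the S-polynomial reduces to 0 (Buchberger's first criterion).
Every S-polynomial of the final basis reduces to 0, so we have a Gröbner basis.
Inter-reduce: drop elements whose leading term is divisible by another's, tail-reduce, and make monic.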